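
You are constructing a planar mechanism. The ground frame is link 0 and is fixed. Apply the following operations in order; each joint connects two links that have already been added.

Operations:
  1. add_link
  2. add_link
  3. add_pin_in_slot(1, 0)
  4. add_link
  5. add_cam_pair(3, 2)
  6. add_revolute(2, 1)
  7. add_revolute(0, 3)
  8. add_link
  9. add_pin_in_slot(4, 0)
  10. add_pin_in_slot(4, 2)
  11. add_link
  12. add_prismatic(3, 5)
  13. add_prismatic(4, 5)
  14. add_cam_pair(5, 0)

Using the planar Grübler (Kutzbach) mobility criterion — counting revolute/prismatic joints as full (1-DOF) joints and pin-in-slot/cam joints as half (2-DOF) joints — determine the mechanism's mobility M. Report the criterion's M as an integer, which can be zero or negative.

(L,J1,J2)=(1,0,0); link0 fixed
link1: (2,0,0)
link2: (3,0,0)
PS 1-0 [J2]: (3,0,1)
link3: (4,0,1)
C 3-2 [J2]: (4,0,2)
R 2-1 [J1]: (4,1,2)
R 0-3 [J1]: (4,2,2)
link4: (5,2,2)
PS 4-0 [J2]: (5,2,3)
PS 4-2 [J2]: (5,2,4)
link5: (6,2,4)
P 3-5 [J1]: (6,3,4)
P 4-5 [J1]: (6,4,4)
C 5-0 [J2]: (6,4,5)
Grübler: 3·5 − 2·4 − 5 = 2

M = 2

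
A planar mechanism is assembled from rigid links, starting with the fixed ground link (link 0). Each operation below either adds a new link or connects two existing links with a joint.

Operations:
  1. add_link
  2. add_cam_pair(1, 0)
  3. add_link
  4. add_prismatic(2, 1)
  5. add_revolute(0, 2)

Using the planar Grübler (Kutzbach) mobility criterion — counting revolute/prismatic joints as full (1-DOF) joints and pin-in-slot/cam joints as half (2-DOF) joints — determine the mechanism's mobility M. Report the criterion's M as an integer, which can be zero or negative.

M = 1

L=1 J1=0 J2=0
add link → L=2 J1=0 J2=0
C@1,0 dof=2 J2 → L=2 J1=0 J2=1
add link → L=3 J1=0 J2=1
P@2,1 dof=1 J1 → L=3 J1=1 J2=1
R@0,2 dof=1 J1 → L=3 J1=2 J2=1
M=3(L−1)−2J1−J2=3·2−2·2−1=1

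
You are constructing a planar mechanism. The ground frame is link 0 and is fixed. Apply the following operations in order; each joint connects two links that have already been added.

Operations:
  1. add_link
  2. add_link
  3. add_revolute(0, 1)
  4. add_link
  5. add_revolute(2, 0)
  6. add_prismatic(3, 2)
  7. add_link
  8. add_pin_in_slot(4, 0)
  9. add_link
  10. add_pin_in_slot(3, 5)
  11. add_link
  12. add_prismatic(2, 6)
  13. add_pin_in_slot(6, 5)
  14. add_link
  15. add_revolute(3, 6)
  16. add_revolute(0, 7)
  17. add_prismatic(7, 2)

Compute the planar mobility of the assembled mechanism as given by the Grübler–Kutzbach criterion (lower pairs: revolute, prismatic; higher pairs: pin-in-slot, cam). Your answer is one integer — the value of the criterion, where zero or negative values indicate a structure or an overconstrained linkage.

L=1 J1=0 J2=0
add link → L=2 J1=0 J2=0
add link → L=3 J1=0 J2=0
R@0,1 dof=1 J1 → L=3 J1=1 J2=0
add link → L=4 J1=1 J2=0
R@2,0 dof=1 J1 → L=4 J1=2 J2=0
P@3,2 dof=1 J1 → L=4 J1=3 J2=0
add link → L=5 J1=3 J2=0
PS@4,0 dof=2 J2 → L=5 J1=3 J2=1
add link → L=6 J1=3 J2=1
PS@3,5 dof=2 J2 → L=6 J1=3 J2=2
add link → L=7 J1=3 J2=2
P@2,6 dof=1 J1 → L=7 J1=4 J2=2
PS@6,5 dof=2 J2 → L=7 J1=4 J2=3
add link → L=8 J1=4 J2=3
R@3,6 dof=1 J1 → L=8 J1=5 J2=3
R@0,7 dof=1 J1 → L=8 J1=6 J2=3
P@7,2 dof=1 J1 → L=8 J1=7 J2=3
M=3(L−1)−2J1−J2=3·7−2·7−3=4

M = 4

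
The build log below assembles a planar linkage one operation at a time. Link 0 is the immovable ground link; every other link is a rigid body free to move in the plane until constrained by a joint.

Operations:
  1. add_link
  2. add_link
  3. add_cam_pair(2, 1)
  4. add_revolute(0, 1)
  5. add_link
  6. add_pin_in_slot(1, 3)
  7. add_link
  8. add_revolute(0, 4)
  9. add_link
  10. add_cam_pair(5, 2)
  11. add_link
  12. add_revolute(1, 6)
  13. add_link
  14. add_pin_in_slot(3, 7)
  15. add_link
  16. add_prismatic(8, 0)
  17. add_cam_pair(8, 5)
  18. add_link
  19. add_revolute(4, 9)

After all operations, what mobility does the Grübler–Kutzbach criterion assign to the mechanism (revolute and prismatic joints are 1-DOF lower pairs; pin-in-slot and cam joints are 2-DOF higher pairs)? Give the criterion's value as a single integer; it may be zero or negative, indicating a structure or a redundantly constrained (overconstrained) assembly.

M = 12

(L,J1,J2)=(1,0,0); link0 fixed
link1: (2,0,0)
link2: (3,0,0)
C 2-1 [J2]: (3,0,1)
R 0-1 [J1]: (3,1,1)
link3: (4,1,1)
PS 1-3 [J2]: (4,1,2)
link4: (5,1,2)
R 0-4 [J1]: (5,2,2)
link5: (6,2,2)
C 5-2 [J2]: (6,2,3)
link6: (7,2,3)
R 1-6 [J1]: (7,3,3)
link7: (8,3,3)
PS 3-7 [J2]: (8,3,4)
link8: (9,3,4)
P 8-0 [J1]: (9,4,4)
C 8-5 [J2]: (9,4,5)
link9: (10,4,5)
R 4-9 [J1]: (10,5,5)
Grübler: 3·9 − 2·5 − 5 = 12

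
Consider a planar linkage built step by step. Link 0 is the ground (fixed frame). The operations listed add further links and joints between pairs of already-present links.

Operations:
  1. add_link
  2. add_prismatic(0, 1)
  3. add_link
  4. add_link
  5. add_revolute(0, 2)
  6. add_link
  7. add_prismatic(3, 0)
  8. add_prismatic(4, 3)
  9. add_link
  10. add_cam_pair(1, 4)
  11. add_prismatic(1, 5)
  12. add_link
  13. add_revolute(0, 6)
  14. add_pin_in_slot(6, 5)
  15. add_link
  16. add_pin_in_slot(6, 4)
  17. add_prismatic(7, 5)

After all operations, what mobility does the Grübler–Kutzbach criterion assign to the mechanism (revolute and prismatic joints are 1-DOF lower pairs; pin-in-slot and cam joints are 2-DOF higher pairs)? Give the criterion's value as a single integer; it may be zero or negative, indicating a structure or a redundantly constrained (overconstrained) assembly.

(L,J1,J2)=(1,0,0); link0 fixed
link1: (2,0,0)
P 0-1 [J1]: (2,1,0)
link2: (3,1,0)
link3: (4,1,0)
R 0-2 [J1]: (4,2,0)
link4: (5,2,0)
P 3-0 [J1]: (5,3,0)
P 4-3 [J1]: (5,4,0)
link5: (6,4,0)
C 1-4 [J2]: (6,4,1)
P 1-5 [J1]: (6,5,1)
link6: (7,5,1)
R 0-6 [J1]: (7,6,1)
PS 6-5 [J2]: (7,6,2)
link7: (8,6,2)
PS 6-4 [J2]: (8,6,3)
P 7-5 [J1]: (8,7,3)
Grübler: 3·7 − 2·7 − 3 = 4

M = 4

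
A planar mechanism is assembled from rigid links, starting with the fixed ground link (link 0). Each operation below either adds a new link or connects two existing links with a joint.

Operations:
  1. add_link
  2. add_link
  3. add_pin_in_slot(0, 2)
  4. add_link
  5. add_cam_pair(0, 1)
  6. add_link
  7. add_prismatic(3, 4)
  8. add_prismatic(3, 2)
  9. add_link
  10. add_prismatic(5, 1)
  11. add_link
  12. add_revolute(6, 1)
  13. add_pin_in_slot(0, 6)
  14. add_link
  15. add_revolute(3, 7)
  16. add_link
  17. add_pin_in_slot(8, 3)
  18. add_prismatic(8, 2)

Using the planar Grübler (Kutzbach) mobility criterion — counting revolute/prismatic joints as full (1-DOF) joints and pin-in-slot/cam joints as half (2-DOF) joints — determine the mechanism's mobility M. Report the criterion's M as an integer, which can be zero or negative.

L=1 J1=0 J2=0
add link → L=2 J1=0 J2=0
add link → L=3 J1=0 J2=0
PS@0,2 dof=2 J2 → L=3 J1=0 J2=1
add link → L=4 J1=0 J2=1
C@0,1 dof=2 J2 → L=4 J1=0 J2=2
add link → L=5 J1=0 J2=2
P@3,4 dof=1 J1 → L=5 J1=1 J2=2
P@3,2 dof=1 J1 → L=5 J1=2 J2=2
add link → L=6 J1=2 J2=2
P@5,1 dof=1 J1 → L=6 J1=3 J2=2
add link → L=7 J1=3 J2=2
R@6,1 dof=1 J1 → L=7 J1=4 J2=2
PS@0,6 dof=2 J2 → L=7 J1=4 J2=3
add link → L=8 J1=4 J2=3
R@3,7 dof=1 J1 → L=8 J1=5 J2=3
add link → L=9 J1=5 J2=3
PS@8,3 dof=2 J2 → L=9 J1=5 J2=4
P@8,2 dof=1 J1 → L=9 J1=6 J2=4
M=3(L−1)−2J1−J2=3·8−2·6−4=8

M = 8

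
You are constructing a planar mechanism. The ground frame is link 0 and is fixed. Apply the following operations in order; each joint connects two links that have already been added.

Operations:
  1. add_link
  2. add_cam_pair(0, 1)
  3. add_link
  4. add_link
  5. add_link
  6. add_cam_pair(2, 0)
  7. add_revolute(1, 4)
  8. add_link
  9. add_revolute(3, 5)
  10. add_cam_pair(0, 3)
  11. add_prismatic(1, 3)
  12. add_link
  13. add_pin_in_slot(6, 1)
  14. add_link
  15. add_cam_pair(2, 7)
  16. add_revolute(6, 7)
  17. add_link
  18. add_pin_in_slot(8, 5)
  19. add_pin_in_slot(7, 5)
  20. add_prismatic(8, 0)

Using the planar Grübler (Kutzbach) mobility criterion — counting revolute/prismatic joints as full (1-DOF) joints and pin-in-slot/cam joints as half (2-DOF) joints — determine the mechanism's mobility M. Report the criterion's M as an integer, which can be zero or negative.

M = 7

link 0 = ground. State L|J1|J2 = 1|0|0
+link1  2|0|0
C(0,1) f=2→J2  2|0|1
+link2  3|0|1
+link3  4|0|1
+link4  5|0|1
C(2,0) f=2→J2  5|0|2
R(1,4) f=1→J1  5|1|2
+link5  6|1|2
R(3,5) f=1→J1  6|2|2
C(0,3) f=2→J2  6|2|3
P(1,3) f=1→J1  6|3|3
+link6  7|3|3
PS(6,1) f=2→J2  7|3|4
+link7  8|3|4
C(2,7) f=2→J2  8|3|5
R(6,7) f=1→J1  8|4|5
+link8  9|4|5
PS(8,5) f=2→J2  9|4|6
PS(7,5) f=2→J2  9|4|7
P(8,0) f=1→J1  9|5|7
M = 3(9−1)−2·5−7 = 24−10−7 = 7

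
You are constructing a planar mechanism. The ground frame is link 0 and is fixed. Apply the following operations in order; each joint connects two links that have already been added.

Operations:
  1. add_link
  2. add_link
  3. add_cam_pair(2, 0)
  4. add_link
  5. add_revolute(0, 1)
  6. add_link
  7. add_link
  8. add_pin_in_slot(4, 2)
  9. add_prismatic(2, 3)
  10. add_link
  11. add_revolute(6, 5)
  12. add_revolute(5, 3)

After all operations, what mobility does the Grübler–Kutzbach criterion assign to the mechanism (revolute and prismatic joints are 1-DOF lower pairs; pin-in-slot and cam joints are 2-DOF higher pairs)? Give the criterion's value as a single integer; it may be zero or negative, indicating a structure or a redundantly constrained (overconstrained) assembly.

M = 8

ground; <1,0,0>
#1 <2,0,0>
#2 <3,0,0>
C:2↔0 J2 <3,0,1>
#3 <4,0,1>
R:0↔1 J1 <4,1,1>
#4 <5,1,1>
#5 <6,1,1>
PS:4↔2 J2 <6,1,2>
P:2↔3 J1 <6,2,2>
#6 <7,2,2>
R:6↔5 J1 <7,3,2>
R:5↔3 J1 <7,4,2>
3×6 − 2×4 − 1×2 = 8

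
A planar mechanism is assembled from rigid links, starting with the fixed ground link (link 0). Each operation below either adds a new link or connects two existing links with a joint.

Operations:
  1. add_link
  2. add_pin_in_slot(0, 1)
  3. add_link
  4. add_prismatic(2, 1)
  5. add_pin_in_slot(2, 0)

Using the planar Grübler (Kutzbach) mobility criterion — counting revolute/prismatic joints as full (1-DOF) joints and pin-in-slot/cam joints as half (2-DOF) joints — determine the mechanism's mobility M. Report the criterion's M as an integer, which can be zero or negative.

ground; <1,0,0>
#1 <2,0,0>
PS:0↔1 J2 <2,0,1>
#2 <3,0,1>
P:2↔1 J1 <3,1,1>
PS:2↔0 J2 <3,1,2>
3×2 − 2×1 − 1×2 = 2

M = 2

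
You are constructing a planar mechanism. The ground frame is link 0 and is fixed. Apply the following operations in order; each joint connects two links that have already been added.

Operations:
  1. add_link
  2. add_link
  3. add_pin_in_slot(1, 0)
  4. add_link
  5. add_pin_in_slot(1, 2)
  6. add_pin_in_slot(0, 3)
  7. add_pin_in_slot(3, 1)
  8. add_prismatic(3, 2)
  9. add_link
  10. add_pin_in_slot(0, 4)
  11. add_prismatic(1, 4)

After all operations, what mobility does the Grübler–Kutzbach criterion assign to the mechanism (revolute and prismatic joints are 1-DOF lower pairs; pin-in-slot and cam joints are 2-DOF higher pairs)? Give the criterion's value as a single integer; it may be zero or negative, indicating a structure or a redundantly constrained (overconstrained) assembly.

ground; <1,0,0>
#1 <2,0,0>
#2 <3,0,0>
PS:1↔0 J2 <3,0,1>
#3 <4,0,1>
PS:1↔2 J2 <4,0,2>
PS:0↔3 J2 <4,0,3>
PS:3↔1 J2 <4,0,4>
P:3↔2 J1 <4,1,4>
#4 <5,1,4>
PS:0↔4 J2 <5,1,5>
P:1↔4 J1 <5,2,5>
3×4 − 2×2 − 1×5 = 3

M = 3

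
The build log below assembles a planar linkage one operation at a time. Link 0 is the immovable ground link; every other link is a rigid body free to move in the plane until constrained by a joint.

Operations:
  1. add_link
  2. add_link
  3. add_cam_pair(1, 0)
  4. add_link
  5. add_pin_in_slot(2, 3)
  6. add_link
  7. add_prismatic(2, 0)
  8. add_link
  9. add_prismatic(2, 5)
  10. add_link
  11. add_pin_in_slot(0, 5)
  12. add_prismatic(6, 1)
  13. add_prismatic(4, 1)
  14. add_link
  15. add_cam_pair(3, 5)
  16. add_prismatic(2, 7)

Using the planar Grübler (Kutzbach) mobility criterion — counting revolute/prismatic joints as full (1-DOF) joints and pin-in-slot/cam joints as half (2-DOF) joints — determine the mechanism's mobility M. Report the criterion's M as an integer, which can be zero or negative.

M = 7

(L,J1,J2)=(1,0,0); link0 fixed
link1: (2,0,0)
link2: (3,0,0)
C 1-0 [J2]: (3,0,1)
link3: (4,0,1)
PS 2-3 [J2]: (4,0,2)
link4: (5,0,2)
P 2-0 [J1]: (5,1,2)
link5: (6,1,2)
P 2-5 [J1]: (6,2,2)
link6: (7,2,2)
PS 0-5 [J2]: (7,2,3)
P 6-1 [J1]: (7,3,3)
P 4-1 [J1]: (7,4,3)
link7: (8,4,3)
C 3-5 [J2]: (8,4,4)
P 2-7 [J1]: (8,5,4)
Grübler: 3·7 − 2·5 − 4 = 7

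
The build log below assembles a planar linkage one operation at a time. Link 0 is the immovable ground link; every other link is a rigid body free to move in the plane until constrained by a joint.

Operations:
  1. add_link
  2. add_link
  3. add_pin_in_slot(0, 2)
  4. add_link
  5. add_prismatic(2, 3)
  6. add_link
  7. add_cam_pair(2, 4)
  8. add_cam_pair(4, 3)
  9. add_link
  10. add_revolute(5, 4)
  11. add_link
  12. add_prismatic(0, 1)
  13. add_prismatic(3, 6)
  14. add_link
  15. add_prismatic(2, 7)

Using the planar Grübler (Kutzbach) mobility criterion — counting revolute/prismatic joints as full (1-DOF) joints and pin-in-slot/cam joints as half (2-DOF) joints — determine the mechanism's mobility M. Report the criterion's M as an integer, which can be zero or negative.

M = 8

(L,J1,J2)=(1,0,0); link0 fixed
link1: (2,0,0)
link2: (3,0,0)
PS 0-2 [J2]: (3,0,1)
link3: (4,0,1)
P 2-3 [J1]: (4,1,1)
link4: (5,1,1)
C 2-4 [J2]: (5,1,2)
C 4-3 [J2]: (5,1,3)
link5: (6,1,3)
R 5-4 [J1]: (6,2,3)
link6: (7,2,3)
P 0-1 [J1]: (7,3,3)
P 3-6 [J1]: (7,4,3)
link7: (8,4,3)
P 2-7 [J1]: (8,5,3)
Grübler: 3·7 − 2·5 − 3 = 8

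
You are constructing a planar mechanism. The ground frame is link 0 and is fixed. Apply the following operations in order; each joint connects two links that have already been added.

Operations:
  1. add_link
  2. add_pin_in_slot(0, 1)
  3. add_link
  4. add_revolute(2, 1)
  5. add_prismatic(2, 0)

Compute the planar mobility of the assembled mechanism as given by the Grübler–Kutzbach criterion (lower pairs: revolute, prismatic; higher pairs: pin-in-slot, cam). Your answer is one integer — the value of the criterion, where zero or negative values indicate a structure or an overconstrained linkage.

M = 1

(L,J1,J2)=(1,0,0); link0 fixed
link1: (2,0,0)
PS 0-1 [J2]: (2,0,1)
link2: (3,0,1)
R 2-1 [J1]: (3,1,1)
P 2-0 [J1]: (3,2,1)
Grübler: 3·2 − 2·2 − 1 = 1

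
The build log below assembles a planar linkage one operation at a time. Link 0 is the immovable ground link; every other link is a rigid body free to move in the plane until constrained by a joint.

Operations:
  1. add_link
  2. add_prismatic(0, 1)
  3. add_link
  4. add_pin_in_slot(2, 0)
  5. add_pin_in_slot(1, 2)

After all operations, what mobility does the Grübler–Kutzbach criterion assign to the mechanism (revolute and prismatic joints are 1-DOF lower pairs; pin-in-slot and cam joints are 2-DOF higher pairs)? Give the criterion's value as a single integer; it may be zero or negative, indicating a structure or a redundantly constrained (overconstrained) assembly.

[1;0;0] (link 0 is ground)
L+ [2;0;0]
P(0,1)∈J1 [2;1;0]
L+ [3;1;0]
PS(2,0)∈J2 [3;1;1]
PS(1,2)∈J2 [3;1;2]
mobility = 6 − 2 − 2 = 2

M = 2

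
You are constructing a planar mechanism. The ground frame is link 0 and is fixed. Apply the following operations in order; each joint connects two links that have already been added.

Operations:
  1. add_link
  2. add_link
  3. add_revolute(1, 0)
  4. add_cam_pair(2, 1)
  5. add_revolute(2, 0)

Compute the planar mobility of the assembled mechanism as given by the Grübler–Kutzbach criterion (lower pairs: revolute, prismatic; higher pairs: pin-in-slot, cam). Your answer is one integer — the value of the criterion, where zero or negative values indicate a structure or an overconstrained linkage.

link 0 = ground. State L|J1|J2 = 1|0|0
+link1  2|0|0
+link2  3|0|0
R(1,0) f=1→J1  3|1|0
C(2,1) f=2→J2  3|1|1
R(2,0) f=1→J1  3|2|1
M = 3(3−1)−2·2−1 = 6−4−1 = 1

M = 1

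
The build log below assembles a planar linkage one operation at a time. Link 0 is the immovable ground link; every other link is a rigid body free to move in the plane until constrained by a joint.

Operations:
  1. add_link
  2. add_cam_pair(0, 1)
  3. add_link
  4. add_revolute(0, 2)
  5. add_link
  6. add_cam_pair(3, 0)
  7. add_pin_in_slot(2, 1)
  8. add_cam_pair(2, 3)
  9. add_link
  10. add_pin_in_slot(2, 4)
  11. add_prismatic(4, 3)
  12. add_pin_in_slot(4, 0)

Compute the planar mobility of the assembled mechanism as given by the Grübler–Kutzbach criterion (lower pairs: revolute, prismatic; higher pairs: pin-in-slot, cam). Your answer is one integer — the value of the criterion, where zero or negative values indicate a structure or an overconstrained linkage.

L=1 J1=0 J2=0
add link → L=2 J1=0 J2=0
C@0,1 dof=2 J2 → L=2 J1=0 J2=1
add link → L=3 J1=0 J2=1
R@0,2 dof=1 J1 → L=3 J1=1 J2=1
add link → L=4 J1=1 J2=1
C@3,0 dof=2 J2 → L=4 J1=1 J2=2
PS@2,1 dof=2 J2 → L=4 J1=1 J2=3
C@2,3 dof=2 J2 → L=4 J1=1 J2=4
add link → L=5 J1=1 J2=4
PS@2,4 dof=2 J2 → L=5 J1=1 J2=5
P@4,3 dof=1 J1 → L=5 J1=2 J2=5
PS@4,0 dof=2 J2 → L=5 J1=2 J2=6
M=3(L−1)−2J1−J2=3·4−2·2−6=2

M = 2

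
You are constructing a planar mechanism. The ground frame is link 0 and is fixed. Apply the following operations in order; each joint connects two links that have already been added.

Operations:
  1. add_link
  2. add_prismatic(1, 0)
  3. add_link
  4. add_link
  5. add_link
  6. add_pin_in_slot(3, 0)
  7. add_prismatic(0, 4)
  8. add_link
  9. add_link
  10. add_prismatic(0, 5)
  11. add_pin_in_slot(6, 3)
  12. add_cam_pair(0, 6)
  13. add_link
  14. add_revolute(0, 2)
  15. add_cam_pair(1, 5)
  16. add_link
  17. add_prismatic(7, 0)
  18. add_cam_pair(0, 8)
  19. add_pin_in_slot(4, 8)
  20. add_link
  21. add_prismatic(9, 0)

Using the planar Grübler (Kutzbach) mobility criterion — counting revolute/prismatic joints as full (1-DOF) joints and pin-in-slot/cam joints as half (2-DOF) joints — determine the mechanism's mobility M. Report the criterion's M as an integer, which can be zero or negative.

M = 9

(L,J1,J2)=(1,0,0); link0 fixed
link1: (2,0,0)
P 1-0 [J1]: (2,1,0)
link2: (3,1,0)
link3: (4,1,0)
link4: (5,1,0)
PS 3-0 [J2]: (5,1,1)
P 0-4 [J1]: (5,2,1)
link5: (6,2,1)
link6: (7,2,1)
P 0-5 [J1]: (7,3,1)
PS 6-3 [J2]: (7,3,2)
C 0-6 [J2]: (7,3,3)
link7: (8,3,3)
R 0-2 [J1]: (8,4,3)
C 1-5 [J2]: (8,4,4)
link8: (9,4,4)
P 7-0 [J1]: (9,5,4)
C 0-8 [J2]: (9,5,5)
PS 4-8 [J2]: (9,5,6)
link9: (10,5,6)
P 9-0 [J1]: (10,6,6)
Grübler: 3·9 − 2·6 − 6 = 9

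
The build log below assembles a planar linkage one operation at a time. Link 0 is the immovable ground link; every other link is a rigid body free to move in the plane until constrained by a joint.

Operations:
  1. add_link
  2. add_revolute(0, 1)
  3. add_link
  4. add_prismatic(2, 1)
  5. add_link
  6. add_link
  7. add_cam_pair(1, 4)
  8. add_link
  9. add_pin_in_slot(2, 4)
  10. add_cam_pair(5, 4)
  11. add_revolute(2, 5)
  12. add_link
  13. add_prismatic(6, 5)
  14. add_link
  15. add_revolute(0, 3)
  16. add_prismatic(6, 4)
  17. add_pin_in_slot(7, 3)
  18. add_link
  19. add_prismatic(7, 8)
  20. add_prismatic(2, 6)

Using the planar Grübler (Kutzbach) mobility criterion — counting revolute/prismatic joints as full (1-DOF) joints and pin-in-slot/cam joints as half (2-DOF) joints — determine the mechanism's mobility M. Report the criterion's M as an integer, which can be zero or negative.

(L,J1,J2)=(1,0,0); link0 fixed
link1: (2,0,0)
R 0-1 [J1]: (2,1,0)
link2: (3,1,0)
P 2-1 [J1]: (3,2,0)
link3: (4,2,0)
link4: (5,2,0)
C 1-4 [J2]: (5,2,1)
link5: (6,2,1)
PS 2-4 [J2]: (6,2,2)
C 5-4 [J2]: (6,2,3)
R 2-5 [J1]: (6,3,3)
link6: (7,3,3)
P 6-5 [J1]: (7,4,3)
link7: (8,4,3)
R 0-3 [J1]: (8,5,3)
P 6-4 [J1]: (8,6,3)
PS 7-3 [J2]: (8,6,4)
link8: (9,6,4)
P 7-8 [J1]: (9,7,4)
P 2-6 [J1]: (9,8,4)
Grübler: 3·8 − 2·8 − 4 = 4

M = 4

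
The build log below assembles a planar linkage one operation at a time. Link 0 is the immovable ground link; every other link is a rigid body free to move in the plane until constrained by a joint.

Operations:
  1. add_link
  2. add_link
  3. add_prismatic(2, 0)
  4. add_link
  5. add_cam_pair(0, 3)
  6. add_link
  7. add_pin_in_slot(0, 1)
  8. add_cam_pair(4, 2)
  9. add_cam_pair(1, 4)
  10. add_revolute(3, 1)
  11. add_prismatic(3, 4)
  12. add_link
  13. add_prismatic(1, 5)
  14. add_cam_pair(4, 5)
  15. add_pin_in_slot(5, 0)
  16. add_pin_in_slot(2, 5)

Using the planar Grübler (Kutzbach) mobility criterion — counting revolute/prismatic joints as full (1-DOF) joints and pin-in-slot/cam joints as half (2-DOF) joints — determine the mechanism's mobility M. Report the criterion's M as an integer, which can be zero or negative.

[1;0;0] (link 0 is ground)
L+ [2;0;0]
L+ [3;0;0]
P(2,0)∈J1 [3;1;0]
L+ [4;1;0]
C(0,3)∈J2 [4;1;1]
L+ [5;1;1]
PS(0,1)∈J2 [5;1;2]
C(4,2)∈J2 [5;1;3]
C(1,4)∈J2 [5;1;4]
R(3,1)∈J1 [5;2;4]
P(3,4)∈J1 [5;3;4]
L+ [6;3;4]
P(1,5)∈J1 [6;4;4]
C(4,5)∈J2 [6;4;5]
PS(5,0)∈J2 [6;4;6]
PS(2,5)∈J2 [6;4;7]
mobility = 15 − 8 − 7 = 0

M = 0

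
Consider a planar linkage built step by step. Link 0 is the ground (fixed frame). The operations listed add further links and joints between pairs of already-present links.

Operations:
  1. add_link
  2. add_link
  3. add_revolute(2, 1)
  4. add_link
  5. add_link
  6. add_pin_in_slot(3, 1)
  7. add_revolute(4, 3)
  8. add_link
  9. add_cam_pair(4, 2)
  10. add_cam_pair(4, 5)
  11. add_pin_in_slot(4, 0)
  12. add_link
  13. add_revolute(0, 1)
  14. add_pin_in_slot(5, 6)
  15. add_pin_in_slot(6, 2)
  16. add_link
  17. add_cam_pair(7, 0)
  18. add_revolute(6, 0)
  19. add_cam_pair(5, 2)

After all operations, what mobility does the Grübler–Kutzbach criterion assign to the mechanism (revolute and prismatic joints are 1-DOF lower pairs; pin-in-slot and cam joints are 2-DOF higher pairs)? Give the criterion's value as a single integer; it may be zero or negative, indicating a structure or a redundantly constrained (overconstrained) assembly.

M = 5

link 0 = ground. State L|J1|J2 = 1|0|0
+link1  2|0|0
+link2  3|0|0
R(2,1) f=1→J1  3|1|0
+link3  4|1|0
+link4  5|1|0
PS(3,1) f=2→J2  5|1|1
R(4,3) f=1→J1  5|2|1
+link5  6|2|1
C(4,2) f=2→J2  6|2|2
C(4,5) f=2→J2  6|2|3
PS(4,0) f=2→J2  6|2|4
+link6  7|2|4
R(0,1) f=1→J1  7|3|4
PS(5,6) f=2→J2  7|3|5
PS(6,2) f=2→J2  7|3|6
+link7  8|3|6
C(7,0) f=2→J2  8|3|7
R(6,0) f=1→J1  8|4|7
C(5,2) f=2→J2  8|4|8
M = 3(8−1)−2·4−8 = 21−8−8 = 5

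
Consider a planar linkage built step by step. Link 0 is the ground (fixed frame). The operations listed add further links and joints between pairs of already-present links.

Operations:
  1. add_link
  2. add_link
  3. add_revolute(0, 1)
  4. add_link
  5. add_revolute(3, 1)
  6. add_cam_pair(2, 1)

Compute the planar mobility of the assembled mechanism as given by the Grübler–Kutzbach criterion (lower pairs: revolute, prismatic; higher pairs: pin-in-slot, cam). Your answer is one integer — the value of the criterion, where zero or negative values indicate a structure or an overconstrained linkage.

(L,J1,J2)=(1,0,0); link0 fixed
link1: (2,0,0)
link2: (3,0,0)
R 0-1 [J1]: (3,1,0)
link3: (4,1,0)
R 3-1 [J1]: (4,2,0)
C 2-1 [J2]: (4,2,1)
Grübler: 3·3 − 2·2 − 1 = 4

M = 4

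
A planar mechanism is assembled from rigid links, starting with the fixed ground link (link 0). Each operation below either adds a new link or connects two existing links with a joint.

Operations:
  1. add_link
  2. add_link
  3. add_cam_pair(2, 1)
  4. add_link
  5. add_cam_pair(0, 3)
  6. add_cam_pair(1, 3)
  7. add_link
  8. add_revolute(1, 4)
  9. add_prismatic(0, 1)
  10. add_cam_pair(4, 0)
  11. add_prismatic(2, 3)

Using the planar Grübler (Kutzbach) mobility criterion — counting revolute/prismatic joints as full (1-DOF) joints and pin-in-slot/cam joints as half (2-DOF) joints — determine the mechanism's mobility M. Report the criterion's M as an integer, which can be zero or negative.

ground; <1,0,0>
#1 <2,0,0>
#2 <3,0,0>
C:2↔1 J2 <3,0,1>
#3 <4,0,1>
C:0↔3 J2 <4,0,2>
C:1↔3 J2 <4,0,3>
#4 <5,0,3>
R:1↔4 J1 <5,1,3>
P:0↔1 J1 <5,2,3>
C:4↔0 J2 <5,2,4>
P:2↔3 J1 <5,3,4>
3×4 − 2×3 − 1×4 = 2

M = 2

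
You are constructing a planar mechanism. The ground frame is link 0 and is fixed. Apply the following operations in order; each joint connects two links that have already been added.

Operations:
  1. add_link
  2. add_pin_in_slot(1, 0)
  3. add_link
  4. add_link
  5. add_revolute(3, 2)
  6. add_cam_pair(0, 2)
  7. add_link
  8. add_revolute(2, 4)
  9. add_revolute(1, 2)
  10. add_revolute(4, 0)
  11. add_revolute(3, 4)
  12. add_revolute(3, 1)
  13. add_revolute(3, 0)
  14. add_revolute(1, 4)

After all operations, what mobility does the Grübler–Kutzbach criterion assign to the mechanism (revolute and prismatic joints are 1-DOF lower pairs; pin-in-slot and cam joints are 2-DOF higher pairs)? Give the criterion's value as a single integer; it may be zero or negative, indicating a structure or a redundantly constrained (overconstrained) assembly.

M = -6

link 0 = ground. State L|J1|J2 = 1|0|0
+link1  2|0|0
PS(1,0) f=2→J2  2|0|1
+link2  3|0|1
+link3  4|0|1
R(3,2) f=1→J1  4|1|1
C(0,2) f=2→J2  4|1|2
+link4  5|1|2
R(2,4) f=1→J1  5|2|2
R(1,2) f=1→J1  5|3|2
R(4,0) f=1→J1  5|4|2
R(3,4) f=1→J1  5|5|2
R(3,1) f=1→J1  5|6|2
R(3,0) f=1→J1  5|7|2
R(1,4) f=1→J1  5|8|2
M = 3(5−1)−2·8−2 = 12−16−2 = -6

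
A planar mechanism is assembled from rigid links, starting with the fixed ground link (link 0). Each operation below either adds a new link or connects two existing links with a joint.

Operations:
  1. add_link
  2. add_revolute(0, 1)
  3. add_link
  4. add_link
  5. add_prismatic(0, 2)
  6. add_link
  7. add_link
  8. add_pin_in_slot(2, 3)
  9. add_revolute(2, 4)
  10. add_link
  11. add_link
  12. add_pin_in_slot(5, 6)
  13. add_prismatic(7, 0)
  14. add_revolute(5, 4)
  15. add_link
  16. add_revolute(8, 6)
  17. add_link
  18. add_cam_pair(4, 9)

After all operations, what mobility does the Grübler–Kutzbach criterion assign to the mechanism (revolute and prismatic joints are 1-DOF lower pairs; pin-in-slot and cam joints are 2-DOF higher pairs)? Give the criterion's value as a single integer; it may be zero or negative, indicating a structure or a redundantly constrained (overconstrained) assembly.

(L,J1,J2)=(1,0,0); link0 fixed
link1: (2,0,0)
R 0-1 [J1]: (2,1,0)
link2: (3,1,0)
link3: (4,1,0)
P 0-2 [J1]: (4,2,0)
link4: (5,2,0)
link5: (6,2,0)
PS 2-3 [J2]: (6,2,1)
R 2-4 [J1]: (6,3,1)
link6: (7,3,1)
link7: (8,3,1)
PS 5-6 [J2]: (8,3,2)
P 7-0 [J1]: (8,4,2)
R 5-4 [J1]: (8,5,2)
link8: (9,5,2)
R 8-6 [J1]: (9,6,2)
link9: (10,6,2)
C 4-9 [J2]: (10,6,3)
Grübler: 3·9 − 2·6 − 3 = 12

M = 12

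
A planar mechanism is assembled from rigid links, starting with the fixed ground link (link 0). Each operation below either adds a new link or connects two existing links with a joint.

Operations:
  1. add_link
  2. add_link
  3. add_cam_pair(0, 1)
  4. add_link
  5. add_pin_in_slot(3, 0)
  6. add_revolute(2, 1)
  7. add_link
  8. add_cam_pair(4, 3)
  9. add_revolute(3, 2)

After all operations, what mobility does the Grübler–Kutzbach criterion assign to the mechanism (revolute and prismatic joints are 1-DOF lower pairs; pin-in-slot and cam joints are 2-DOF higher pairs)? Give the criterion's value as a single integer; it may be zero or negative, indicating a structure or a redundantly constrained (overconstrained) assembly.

M = 5

ground; <1,0,0>
#1 <2,0,0>
#2 <3,0,0>
C:0↔1 J2 <3,0,1>
#3 <4,0,1>
PS:3↔0 J2 <4,0,2>
R:2↔1 J1 <4,1,2>
#4 <5,1,2>
C:4↔3 J2 <5,1,3>
R:3↔2 J1 <5,2,3>
3×4 − 2×2 − 1×3 = 5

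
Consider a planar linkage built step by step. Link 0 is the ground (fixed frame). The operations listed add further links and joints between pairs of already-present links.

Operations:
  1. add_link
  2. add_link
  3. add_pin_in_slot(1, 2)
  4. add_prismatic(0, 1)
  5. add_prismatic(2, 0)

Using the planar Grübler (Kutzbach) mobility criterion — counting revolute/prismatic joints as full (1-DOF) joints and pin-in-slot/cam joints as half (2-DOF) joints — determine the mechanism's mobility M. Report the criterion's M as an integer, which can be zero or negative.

[1;0;0] (link 0 is ground)
L+ [2;0;0]
L+ [3;0;0]
PS(1,2)∈J2 [3;0;1]
P(0,1)∈J1 [3;1;1]
P(2,0)∈J1 [3;2;1]
mobility = 6 − 4 − 1 = 1

M = 1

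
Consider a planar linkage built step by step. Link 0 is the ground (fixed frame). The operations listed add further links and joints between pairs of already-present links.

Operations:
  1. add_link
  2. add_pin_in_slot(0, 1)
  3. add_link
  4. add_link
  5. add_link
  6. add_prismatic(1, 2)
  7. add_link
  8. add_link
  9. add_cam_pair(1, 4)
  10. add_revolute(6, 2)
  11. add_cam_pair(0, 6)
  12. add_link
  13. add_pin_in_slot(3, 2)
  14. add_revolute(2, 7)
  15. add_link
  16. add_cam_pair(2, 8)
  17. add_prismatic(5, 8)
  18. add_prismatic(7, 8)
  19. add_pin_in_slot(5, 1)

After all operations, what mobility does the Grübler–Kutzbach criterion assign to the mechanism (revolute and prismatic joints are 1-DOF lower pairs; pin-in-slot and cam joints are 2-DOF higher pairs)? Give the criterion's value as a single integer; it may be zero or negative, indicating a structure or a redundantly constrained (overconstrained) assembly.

M = 8

link 0 = ground. State L|J1|J2 = 1|0|0
+link1  2|0|0
PS(0,1) f=2→J2  2|0|1
+link2  3|0|1
+link3  4|0|1
+link4  5|0|1
P(1,2) f=1→J1  5|1|1
+link5  6|1|1
+link6  7|1|1
C(1,4) f=2→J2  7|1|2
R(6,2) f=1→J1  7|2|2
C(0,6) f=2→J2  7|2|3
+link7  8|2|3
PS(3,2) f=2→J2  8|2|4
R(2,7) f=1→J1  8|3|4
+link8  9|3|4
C(2,8) f=2→J2  9|3|5
P(5,8) f=1→J1  9|4|5
P(7,8) f=1→J1  9|5|5
PS(5,1) f=2→J2  9|5|6
M = 3(9−1)−2·5−6 = 24−10−6 = 8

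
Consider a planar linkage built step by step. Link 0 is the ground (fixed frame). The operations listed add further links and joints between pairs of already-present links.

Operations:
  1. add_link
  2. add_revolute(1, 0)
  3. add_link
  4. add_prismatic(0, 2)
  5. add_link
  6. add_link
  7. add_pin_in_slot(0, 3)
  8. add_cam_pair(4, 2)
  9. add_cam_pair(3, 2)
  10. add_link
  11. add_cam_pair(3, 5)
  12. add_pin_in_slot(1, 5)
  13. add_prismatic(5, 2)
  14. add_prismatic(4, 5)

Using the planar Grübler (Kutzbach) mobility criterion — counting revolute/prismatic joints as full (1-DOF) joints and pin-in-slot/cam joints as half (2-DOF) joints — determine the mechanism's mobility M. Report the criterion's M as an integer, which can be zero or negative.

L=1 J1=0 J2=0
add link → L=2 J1=0 J2=0
R@1,0 dof=1 J1 → L=2 J1=1 J2=0
add link → L=3 J1=1 J2=0
P@0,2 dof=1 J1 → L=3 J1=2 J2=0
add link → L=4 J1=2 J2=0
add link → L=5 J1=2 J2=0
PS@0,3 dof=2 J2 → L=5 J1=2 J2=1
C@4,2 dof=2 J2 → L=5 J1=2 J2=2
C@3,2 dof=2 J2 → L=5 J1=2 J2=3
add link → L=6 J1=2 J2=3
C@3,5 dof=2 J2 → L=6 J1=2 J2=4
PS@1,5 dof=2 J2 → L=6 J1=2 J2=5
P@5,2 dof=1 J1 → L=6 J1=3 J2=5
P@4,5 dof=1 J1 → L=6 J1=4 J2=5
M=3(L−1)−2J1−J2=3·5−2·4−5=2

M = 2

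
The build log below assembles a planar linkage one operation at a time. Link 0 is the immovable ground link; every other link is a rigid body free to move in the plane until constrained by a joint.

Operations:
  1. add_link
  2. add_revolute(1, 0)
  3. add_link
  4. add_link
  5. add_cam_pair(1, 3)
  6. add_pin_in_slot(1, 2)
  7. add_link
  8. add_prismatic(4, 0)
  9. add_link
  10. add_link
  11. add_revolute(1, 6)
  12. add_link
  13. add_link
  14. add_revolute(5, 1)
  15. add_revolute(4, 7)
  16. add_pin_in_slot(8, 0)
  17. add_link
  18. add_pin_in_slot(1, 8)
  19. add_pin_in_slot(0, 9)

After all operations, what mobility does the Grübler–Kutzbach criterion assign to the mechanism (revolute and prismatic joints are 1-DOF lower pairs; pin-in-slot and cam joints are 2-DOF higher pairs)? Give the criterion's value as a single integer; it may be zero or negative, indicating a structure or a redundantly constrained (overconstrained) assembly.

(L,J1,J2)=(1,0,0); link0 fixed
link1: (2,0,0)
R 1-0 [J1]: (2,1,0)
link2: (3,1,0)
link3: (4,1,0)
C 1-3 [J2]: (4,1,1)
PS 1-2 [J2]: (4,1,2)
link4: (5,1,2)
P 4-0 [J1]: (5,2,2)
link5: (6,2,2)
link6: (7,2,2)
R 1-6 [J1]: (7,3,2)
link7: (8,3,2)
link8: (9,3,2)
R 5-1 [J1]: (9,4,2)
R 4-7 [J1]: (9,5,2)
PS 8-0 [J2]: (9,5,3)
link9: (10,5,3)
PS 1-8 [J2]: (10,5,4)
PS 0-9 [J2]: (10,5,5)
Grübler: 3·9 − 2·5 − 5 = 12

M = 12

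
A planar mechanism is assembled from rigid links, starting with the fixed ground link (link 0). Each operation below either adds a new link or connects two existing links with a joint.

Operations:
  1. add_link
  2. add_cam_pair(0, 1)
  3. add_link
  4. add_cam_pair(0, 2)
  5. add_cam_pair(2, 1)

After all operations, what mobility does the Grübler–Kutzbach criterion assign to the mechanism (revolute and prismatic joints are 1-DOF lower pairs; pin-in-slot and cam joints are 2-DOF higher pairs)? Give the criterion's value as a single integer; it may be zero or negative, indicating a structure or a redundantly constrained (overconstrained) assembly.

ground; <1,0,0>
#1 <2,0,0>
C:0↔1 J2 <2,0,1>
#2 <3,0,1>
C:0↔2 J2 <3,0,2>
C:2↔1 J2 <3,0,3>
3×2 − 2×0 − 1×3 = 3

M = 3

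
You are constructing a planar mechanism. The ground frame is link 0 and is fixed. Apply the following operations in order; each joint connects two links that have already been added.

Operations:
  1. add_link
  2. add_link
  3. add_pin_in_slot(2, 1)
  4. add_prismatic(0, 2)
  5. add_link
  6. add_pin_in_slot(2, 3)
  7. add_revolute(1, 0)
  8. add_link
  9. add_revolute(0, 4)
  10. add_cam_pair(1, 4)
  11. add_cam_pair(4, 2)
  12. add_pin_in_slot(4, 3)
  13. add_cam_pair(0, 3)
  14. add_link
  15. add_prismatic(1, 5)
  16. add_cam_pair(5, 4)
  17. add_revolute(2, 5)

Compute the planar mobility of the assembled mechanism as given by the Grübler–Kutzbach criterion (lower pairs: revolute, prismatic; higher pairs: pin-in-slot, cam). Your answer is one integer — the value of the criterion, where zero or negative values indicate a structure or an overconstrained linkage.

M = -2

(L,J1,J2)=(1,0,0); link0 fixed
link1: (2,0,0)
link2: (3,0,0)
PS 2-1 [J2]: (3,0,1)
P 0-2 [J1]: (3,1,1)
link3: (4,1,1)
PS 2-3 [J2]: (4,1,2)
R 1-0 [J1]: (4,2,2)
link4: (5,2,2)
R 0-4 [J1]: (5,3,2)
C 1-4 [J2]: (5,3,3)
C 4-2 [J2]: (5,3,4)
PS 4-3 [J2]: (5,3,5)
C 0-3 [J2]: (5,3,6)
link5: (6,3,6)
P 1-5 [J1]: (6,4,6)
C 5-4 [J2]: (6,4,7)
R 2-5 [J1]: (6,5,7)
Grübler: 3·5 − 2·5 − 7 = -2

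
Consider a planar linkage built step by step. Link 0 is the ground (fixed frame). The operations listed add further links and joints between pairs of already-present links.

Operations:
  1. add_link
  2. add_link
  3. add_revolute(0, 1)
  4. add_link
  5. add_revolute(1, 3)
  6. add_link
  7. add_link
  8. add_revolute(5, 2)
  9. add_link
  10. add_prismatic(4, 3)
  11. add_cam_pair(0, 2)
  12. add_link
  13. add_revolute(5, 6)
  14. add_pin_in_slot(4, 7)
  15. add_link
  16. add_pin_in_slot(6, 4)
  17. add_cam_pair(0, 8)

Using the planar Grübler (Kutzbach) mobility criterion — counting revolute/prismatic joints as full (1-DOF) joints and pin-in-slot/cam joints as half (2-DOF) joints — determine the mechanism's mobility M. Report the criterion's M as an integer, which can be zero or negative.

M = 10

L=1 J1=0 J2=0
add link → L=2 J1=0 J2=0
add link → L=3 J1=0 J2=0
R@0,1 dof=1 J1 → L=3 J1=1 J2=0
add link → L=4 J1=1 J2=0
R@1,3 dof=1 J1 → L=4 J1=2 J2=0
add link → L=5 J1=2 J2=0
add link → L=6 J1=2 J2=0
R@5,2 dof=1 J1 → L=6 J1=3 J2=0
add link → L=7 J1=3 J2=0
P@4,3 dof=1 J1 → L=7 J1=4 J2=0
C@0,2 dof=2 J2 → L=7 J1=4 J2=1
add link → L=8 J1=4 J2=1
R@5,6 dof=1 J1 → L=8 J1=5 J2=1
PS@4,7 dof=2 J2 → L=8 J1=5 J2=2
add link → L=9 J1=5 J2=2
PS@6,4 dof=2 J2 → L=9 J1=5 J2=3
C@0,8 dof=2 J2 → L=9 J1=5 J2=4
M=3(L−1)−2J1−J2=3·8−2·5−4=10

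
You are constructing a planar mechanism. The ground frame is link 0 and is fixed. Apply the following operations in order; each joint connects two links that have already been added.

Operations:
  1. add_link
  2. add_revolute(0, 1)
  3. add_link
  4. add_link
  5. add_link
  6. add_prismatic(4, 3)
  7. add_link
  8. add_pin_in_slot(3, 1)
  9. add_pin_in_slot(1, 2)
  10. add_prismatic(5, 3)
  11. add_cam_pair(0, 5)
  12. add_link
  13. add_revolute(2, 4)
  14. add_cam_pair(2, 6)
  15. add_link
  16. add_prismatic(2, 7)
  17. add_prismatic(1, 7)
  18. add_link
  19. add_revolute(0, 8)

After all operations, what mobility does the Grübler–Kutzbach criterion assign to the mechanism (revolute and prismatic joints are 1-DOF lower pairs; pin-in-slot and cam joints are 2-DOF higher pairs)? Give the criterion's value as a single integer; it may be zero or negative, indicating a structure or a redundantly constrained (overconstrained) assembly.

L=1 J1=0 J2=0
add link → L=2 J1=0 J2=0
R@0,1 dof=1 J1 → L=2 J1=1 J2=0
add link → L=3 J1=1 J2=0
add link → L=4 J1=1 J2=0
add link → L=5 J1=1 J2=0
P@4,3 dof=1 J1 → L=5 J1=2 J2=0
add link → L=6 J1=2 J2=0
PS@3,1 dof=2 J2 → L=6 J1=2 J2=1
PS@1,2 dof=2 J2 → L=6 J1=2 J2=2
P@5,3 dof=1 J1 → L=6 J1=3 J2=2
C@0,5 dof=2 J2 → L=6 J1=3 J2=3
add link → L=7 J1=3 J2=3
R@2,4 dof=1 J1 → L=7 J1=4 J2=3
C@2,6 dof=2 J2 → L=7 J1=4 J2=4
add link → L=8 J1=4 J2=4
P@2,7 dof=1 J1 → L=8 J1=5 J2=4
P@1,7 dof=1 J1 → L=8 J1=6 J2=4
add link → L=9 J1=6 J2=4
R@0,8 dof=1 J1 → L=9 J1=7 J2=4
M=3(L−1)−2J1−J2=3·8−2·7−4=6

M = 6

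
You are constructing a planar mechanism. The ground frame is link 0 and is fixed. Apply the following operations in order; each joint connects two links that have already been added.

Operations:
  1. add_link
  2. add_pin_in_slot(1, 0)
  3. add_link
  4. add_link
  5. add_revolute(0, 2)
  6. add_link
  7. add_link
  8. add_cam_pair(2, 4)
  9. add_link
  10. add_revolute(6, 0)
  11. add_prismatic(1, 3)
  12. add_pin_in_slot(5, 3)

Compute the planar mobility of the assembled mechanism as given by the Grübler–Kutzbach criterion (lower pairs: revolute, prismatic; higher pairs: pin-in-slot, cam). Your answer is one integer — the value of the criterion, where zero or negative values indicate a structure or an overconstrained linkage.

M = 9

L=1 J1=0 J2=0
add link → L=2 J1=0 J2=0
PS@1,0 dof=2 J2 → L=2 J1=0 J2=1
add link → L=3 J1=0 J2=1
add link → L=4 J1=0 J2=1
R@0,2 dof=1 J1 → L=4 J1=1 J2=1
add link → L=5 J1=1 J2=1
add link → L=6 J1=1 J2=1
C@2,4 dof=2 J2 → L=6 J1=1 J2=2
add link → L=7 J1=1 J2=2
R@6,0 dof=1 J1 → L=7 J1=2 J2=2
P@1,3 dof=1 J1 → L=7 J1=3 J2=2
PS@5,3 dof=2 J2 → L=7 J1=3 J2=3
M=3(L−1)−2J1−J2=3·6−2·3−3=9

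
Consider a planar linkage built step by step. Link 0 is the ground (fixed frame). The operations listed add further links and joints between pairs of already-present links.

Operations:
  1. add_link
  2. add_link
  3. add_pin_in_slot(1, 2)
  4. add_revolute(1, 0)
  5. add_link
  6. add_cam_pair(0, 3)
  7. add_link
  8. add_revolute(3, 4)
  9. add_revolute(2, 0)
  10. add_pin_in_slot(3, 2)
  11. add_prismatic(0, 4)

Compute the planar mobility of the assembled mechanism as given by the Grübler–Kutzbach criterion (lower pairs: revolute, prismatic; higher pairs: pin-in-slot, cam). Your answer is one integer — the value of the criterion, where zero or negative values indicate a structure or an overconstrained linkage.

M = 1

[1;0;0] (link 0 is ground)
L+ [2;0;0]
L+ [3;0;0]
PS(1,2)∈J2 [3;0;1]
R(1,0)∈J1 [3;1;1]
L+ [4;1;1]
C(0,3)∈J2 [4;1;2]
L+ [5;1;2]
R(3,4)∈J1 [5;2;2]
R(2,0)∈J1 [5;3;2]
PS(3,2)∈J2 [5;3;3]
P(0,4)∈J1 [5;4;3]
mobility = 12 − 8 − 3 = 1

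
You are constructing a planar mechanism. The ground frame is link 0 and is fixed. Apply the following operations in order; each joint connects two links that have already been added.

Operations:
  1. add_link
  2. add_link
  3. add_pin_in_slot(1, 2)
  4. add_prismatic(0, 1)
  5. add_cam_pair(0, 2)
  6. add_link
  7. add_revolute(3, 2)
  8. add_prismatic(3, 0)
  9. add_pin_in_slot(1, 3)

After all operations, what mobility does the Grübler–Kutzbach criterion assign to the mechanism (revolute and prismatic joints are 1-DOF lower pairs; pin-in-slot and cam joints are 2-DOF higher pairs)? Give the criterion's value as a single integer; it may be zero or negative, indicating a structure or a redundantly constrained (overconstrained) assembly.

(L,J1,J2)=(1,0,0); link0 fixed
link1: (2,0,0)
link2: (3,0,0)
PS 1-2 [J2]: (3,0,1)
P 0-1 [J1]: (3,1,1)
C 0-2 [J2]: (3,1,2)
link3: (4,1,2)
R 3-2 [J1]: (4,2,2)
P 3-0 [J1]: (4,3,2)
PS 1-3 [J2]: (4,3,3)
Grübler: 3·3 − 2·3 − 3 = 0

M = 0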